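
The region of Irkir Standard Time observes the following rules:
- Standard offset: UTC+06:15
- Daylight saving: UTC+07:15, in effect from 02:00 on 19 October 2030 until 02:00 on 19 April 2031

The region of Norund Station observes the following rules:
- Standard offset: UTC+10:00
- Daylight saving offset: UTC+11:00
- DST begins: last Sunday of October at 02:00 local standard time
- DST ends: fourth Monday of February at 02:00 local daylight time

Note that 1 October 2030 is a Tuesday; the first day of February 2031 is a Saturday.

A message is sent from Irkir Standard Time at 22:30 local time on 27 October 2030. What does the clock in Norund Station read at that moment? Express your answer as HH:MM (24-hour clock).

02:15

27 October 2030 lies within the daylight-saving period (19 October 2030 – 19 April 2031), so Irkir Standard Time is on daylight time, UTC+07:15.
22:30 Irkir Standard Time − 7h15m = 15:15 UTC.
1 October 2030 is a Tuesday, so Sundays fall on 6, 13, 20, 27; the last is October 27.
1 February 2031 is a Saturday, so the first Monday is February 3 and the fourth is February 24.
At the standard offset (UTC+10:00), 15:15 UTC + 10h = 01:15 Norund Station standard time (rolling into the next day, 28 October 2030).
The standard-time date in Norund Station, 28 October 2030, lies within the daylight-saving period (27 October 2030 – 24 February 2031), so Norund Station is on daylight time, UTC+11:00.
15:15 UTC + 11h = 02:15 Norund Station (rolling into the next day, 28 October 2030).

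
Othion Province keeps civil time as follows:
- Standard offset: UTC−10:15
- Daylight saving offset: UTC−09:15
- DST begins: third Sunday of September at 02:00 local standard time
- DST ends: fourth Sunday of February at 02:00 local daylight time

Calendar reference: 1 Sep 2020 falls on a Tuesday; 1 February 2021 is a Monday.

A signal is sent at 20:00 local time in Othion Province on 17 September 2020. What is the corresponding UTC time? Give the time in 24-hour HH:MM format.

06:15

1 September 2020 is a Tuesday, so the first Sunday is September 6 and the third is September 20.
1 February 2021 is a Monday, so the first Sunday is February 7 and the fourth is February 28.
Daylight saving runs 20 September 2020 – 28 February 2021; 17 September 2020 is outside that window, so Othion Province is on standard time at UTC−10:15.
20:00 local + 10h15m = 06:15 UTC (rolling into the next day, 18 September 2020).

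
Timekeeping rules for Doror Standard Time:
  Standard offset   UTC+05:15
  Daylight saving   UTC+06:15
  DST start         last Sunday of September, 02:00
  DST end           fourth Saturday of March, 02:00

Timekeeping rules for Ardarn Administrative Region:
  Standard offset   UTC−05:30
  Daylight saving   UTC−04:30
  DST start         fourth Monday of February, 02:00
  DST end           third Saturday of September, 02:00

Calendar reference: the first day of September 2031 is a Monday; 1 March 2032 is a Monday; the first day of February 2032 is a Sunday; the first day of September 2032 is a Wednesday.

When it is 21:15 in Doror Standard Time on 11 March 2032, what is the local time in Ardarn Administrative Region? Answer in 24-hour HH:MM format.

10:30

1 September 2031 is a Monday, so Sundays fall on 7, 14, 21, 28; the last is September 28.
1 March 2032 is a Monday, so the first Saturday is March 6 and the fourth is March 27.
11 March 2032 falls between 28 September 2031 and 27 March 2032, so daylight saving is in effect and Doror Standard Time is at UTC+06:15.
21:15 Doror Standard Time − 6h15m = 15:00 UTC.
1 February 2032 is a Sunday, so the first Monday is February 2 and the fourth is February 23.
1 September 2032 is a Wednesday, so the first Saturday is September 4 and the third is September 18.
At the standard offset (UTC−05:30), 15:00 UTC − 5h30m = 09:30 Ardarn Administrative Region standard time.
Daylight saving runs 23 February – 18 September; the standard-time date in Ardarn Administrative Region, 11 March 2032, is inside that window, so Ardarn Administrative Region is at UTC−04:30.
15:00 UTC − 4h30m = 10:30 Ardarn Administrative Region.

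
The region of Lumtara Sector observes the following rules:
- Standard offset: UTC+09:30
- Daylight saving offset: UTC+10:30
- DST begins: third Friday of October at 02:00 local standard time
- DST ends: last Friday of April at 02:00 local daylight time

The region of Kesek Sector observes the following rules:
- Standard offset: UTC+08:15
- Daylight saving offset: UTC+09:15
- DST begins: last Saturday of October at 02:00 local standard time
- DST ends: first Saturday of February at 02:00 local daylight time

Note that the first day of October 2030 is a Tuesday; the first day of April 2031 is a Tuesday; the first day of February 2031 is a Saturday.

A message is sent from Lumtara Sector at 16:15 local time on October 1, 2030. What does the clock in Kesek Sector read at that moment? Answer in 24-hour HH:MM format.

15:00

1 October 2030 is a Tuesday, so the first Friday is October 4 and the third is October 18.
1 April 2031 is a Tuesday, so Fridays fall on 4, 11, 18, 25; the last is April 25.
October 1, 2030 is outside the daylight-saving period (18 October 2030 – 25 April 2031), so Lumtara Sector is on standard time, UTC+09:30.
16:15 Lumtara Sector − 9h30m = 06:45 UTC.
1 October 2030 is a Tuesday, so Saturdays fall on 5, 12, 19, 26; the last is October 26.
1 February 2031 is a Saturday, so the first Saturday is February 1.
At the standard offset (UTC+08:15), 06:45 UTC + 8h15m = 15:00 Kesek Sector standard time.
Daylight saving runs 26 October 2030 – 1 February 2031; the standard-time date in Kesek Sector, October 1, 2030, is outside that window, so Kesek Sector is on standard time at UTC+08:15.
06:45 UTC + 8h15m = 15:00 Kesek Sector.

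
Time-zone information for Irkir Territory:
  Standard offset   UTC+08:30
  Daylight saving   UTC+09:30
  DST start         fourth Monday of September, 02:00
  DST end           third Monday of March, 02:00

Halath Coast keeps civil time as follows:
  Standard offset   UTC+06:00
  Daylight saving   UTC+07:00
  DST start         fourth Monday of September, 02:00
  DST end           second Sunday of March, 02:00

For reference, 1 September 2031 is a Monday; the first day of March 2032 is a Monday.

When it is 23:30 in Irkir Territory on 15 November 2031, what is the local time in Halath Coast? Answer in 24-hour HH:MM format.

1 September 2031 is a Monday, so the first Monday is September 1 and the fourth is September 22.
1 March 2032 is a Monday, so the first Monday is March 1 and the third is March 15.
15 November 2031 lies within the daylight-saving period (22 September 2031 – 15 March 2032), so Irkir Territory is on daylight time, UTC+09:30.
23:30 Irkir Territory − 9h30m = 14:00 UTC.
1 September 2031 is a Monday, so the first Monday is September 1 and the fourth is September 22.
1 March 2032 is a Monday, so the first Sunday is March 7 and the second is March 14.
At the standard offset (UTC+06:00), 14:00 UTC + 6h = 20:00 Halath Coast standard time.
The standard-time date in Halath Coast, 15 November 2031, falls between 22 September 2031 and 14 March 2032, so daylight saving is in effect and Halath Coast is at UTC+07:00.
14:00 UTC + 7h = 21:00 Halath Coast.

21:00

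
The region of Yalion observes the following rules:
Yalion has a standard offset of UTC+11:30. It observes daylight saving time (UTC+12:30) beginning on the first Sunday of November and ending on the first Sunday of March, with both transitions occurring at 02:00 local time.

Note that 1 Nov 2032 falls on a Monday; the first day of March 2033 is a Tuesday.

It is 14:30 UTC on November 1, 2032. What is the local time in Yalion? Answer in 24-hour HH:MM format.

02:00

1 November 2032 is a Monday, so the first Sunday is November 7.
1 March 2033 is a Tuesday, so the first Sunday is March 6.
At the standard offset (UTC+11:30), 14:30 UTC + 11h30m = 02:00 Yalion standard time (rolling into the next day, 2 November 2032).
Daylight saving runs 7 November 2032 – 6 March 2033; the standard-time date in Yalion, November 2, 2032, is outside that window, so Yalion is on standard time at UTC+11:30.
14:30 UTC + 11h30m = 02:00 local (rolling into the next day, 2 November 2032).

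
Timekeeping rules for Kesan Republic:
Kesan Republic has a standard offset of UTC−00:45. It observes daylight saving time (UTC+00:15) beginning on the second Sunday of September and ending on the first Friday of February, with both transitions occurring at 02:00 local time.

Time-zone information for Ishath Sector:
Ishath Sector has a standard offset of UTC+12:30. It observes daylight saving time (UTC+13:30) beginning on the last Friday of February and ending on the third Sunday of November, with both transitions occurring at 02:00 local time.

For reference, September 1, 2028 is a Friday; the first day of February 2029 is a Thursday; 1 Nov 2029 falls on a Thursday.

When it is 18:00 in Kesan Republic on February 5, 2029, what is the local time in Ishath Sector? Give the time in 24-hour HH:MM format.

07:15

1 September 2028 is a Friday, so the first Sunday is September 3 and the second is September 10.
1 February 2029 is a Thursday, so the first Friday is February 2.
February 5, 2029 is outside the daylight-saving period (10 September 2028 – 2 February 2029), so Kesan Republic is on standard time, UTC−00:45.
18:00 Kesan Republic + 0h45m = 18:45 UTC.
1 February 2029 is a Thursday, so Fridays fall on 2, 9, 16, 23; the last is February 23.
1 November 2029 is a Thursday, so the first Sunday is November 4 and the third is November 18.
At the standard offset (UTC+12:30), 18:45 UTC + 12h30m = 07:15 Ishath Sector standard time (rolling into the next day, 6 February 2029).
The standard-time date in Ishath Sector, February 6, 2029, is outside the daylight-saving period (23 February – 18 November), so Ishath Sector is on standard time, UTC+12:30.
18:45 UTC + 12h30m = 07:15 Ishath Sector (rolling into the next day, 6 February 2029).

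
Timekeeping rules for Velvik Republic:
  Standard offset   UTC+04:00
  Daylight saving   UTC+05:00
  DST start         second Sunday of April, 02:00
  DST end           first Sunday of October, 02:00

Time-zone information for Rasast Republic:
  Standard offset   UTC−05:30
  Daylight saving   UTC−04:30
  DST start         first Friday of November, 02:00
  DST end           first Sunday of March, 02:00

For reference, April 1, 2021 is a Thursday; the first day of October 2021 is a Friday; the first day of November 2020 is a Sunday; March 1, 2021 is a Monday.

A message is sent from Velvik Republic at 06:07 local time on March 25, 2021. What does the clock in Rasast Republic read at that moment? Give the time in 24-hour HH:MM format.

1 April 2021 is a Thursday, so the first Sunday is April 4 and the second is April 11.
1 October 2021 is a Friday, so the first Sunday is October 3.
Daylight saving runs 11 April – 3 October; March 25, 2021 is outside that window, so Velvik Republic is on standard time at UTC+04:00.
06:07 Velvik Republic − 4h = 02:07 UTC.
1 November 2020 is a Sunday, so the first Friday is November 6.
1 March 2021 is a Monday, so the first Sunday is March 7.
At the standard offset (UTC−05:30), 02:07 UTC − 5h30m = 20:37 Rasast Republic standard time (rolling into the previous day, 24 March 2021).
The standard-time date in Rasast Republic, March 24, 2021, is outside the daylight-saving period (6 November 2020 – 7 March 2021), so Rasast Republic is on standard time, UTC−05:30.
02:07 UTC − 5h30m = 20:37 Rasast Republic (rolling into the previous day, 24 March 2021).

20:37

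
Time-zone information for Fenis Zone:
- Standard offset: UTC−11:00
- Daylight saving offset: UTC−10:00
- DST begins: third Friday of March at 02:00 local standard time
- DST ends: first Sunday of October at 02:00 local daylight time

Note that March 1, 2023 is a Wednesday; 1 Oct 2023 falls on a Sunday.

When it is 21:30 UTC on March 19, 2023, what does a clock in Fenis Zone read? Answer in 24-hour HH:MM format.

11:30

1 March 2023 is a Wednesday, so the first Friday is March 3 and the third is March 17.
1 October 2023 is a Sunday, so the first Sunday is October 1.
At the standard offset (UTC−11:00), 21:30 UTC − 11h = 10:30 Fenis Zone standard time.
The standard-time date in Fenis Zone, March 19, 2023, falls between 17 March and 1 October, so daylight saving is in effect and Fenis Zone is at UTC−10:00.
21:30 UTC − 10h = 11:30 local.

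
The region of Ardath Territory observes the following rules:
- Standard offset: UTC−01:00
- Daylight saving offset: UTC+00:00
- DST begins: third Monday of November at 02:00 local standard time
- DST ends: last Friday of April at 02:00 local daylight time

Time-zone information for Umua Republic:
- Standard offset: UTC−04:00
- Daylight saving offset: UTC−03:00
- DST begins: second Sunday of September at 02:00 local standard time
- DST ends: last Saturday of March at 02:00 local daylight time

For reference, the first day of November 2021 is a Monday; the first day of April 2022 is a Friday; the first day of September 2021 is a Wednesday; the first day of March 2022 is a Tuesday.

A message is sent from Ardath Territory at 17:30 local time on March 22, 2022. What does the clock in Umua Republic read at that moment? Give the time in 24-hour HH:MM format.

1 November 2021 is a Monday, so the first Monday is November 1 and the third is November 15.
1 April 2022 is a Friday, so Fridays fall on 1, 8, 15, 22, 29; the last is April 29.
March 22, 2022 falls between 15 November 2021 and 29 April 2022, so daylight saving is in effect and Ardath Territory is at UTC+00:00.
17:30 Ardath Territory − 0h = 17:30 UTC.
1 September 2021 is a Wednesday, so the first Sunday is September 5 and the second is September 12.
1 March 2022 is a Tuesday, so Saturdays fall on 5, 12, 19, 26; the last is March 26.
At the standard offset (UTC−04:00), 17:30 UTC − 4h = 13:30 Umua Republic standard time.
The standard-time date in Umua Republic, March 22, 2022, falls between 12 September 2021 and 26 March 2022, so daylight saving is in effect and Umua Republic is at UTC−03:00.
17:30 UTC − 3h = 14:30 Umua Republic.

14:30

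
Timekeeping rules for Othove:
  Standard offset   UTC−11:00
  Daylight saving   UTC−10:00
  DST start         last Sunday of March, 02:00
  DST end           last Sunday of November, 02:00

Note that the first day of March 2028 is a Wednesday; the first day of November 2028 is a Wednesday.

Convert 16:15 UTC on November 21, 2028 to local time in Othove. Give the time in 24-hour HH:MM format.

06:15

1 March 2028 is a Wednesday, so Sundays fall on 5, 12, 19, 26; the last is March 26.
1 November 2028 is a Wednesday, so Sundays fall on 5, 12, 19, 26; the last is November 26.
At the standard offset (UTC−11:00), 16:15 UTC − 11h = 05:15 Othove standard time.
The standard-time date in Othove, November 21, 2028, lies within the daylight-saving period (26 March – 26 November), so Othove is on daylight time, UTC−10:00.
16:15 UTC − 10h = 06:15 local.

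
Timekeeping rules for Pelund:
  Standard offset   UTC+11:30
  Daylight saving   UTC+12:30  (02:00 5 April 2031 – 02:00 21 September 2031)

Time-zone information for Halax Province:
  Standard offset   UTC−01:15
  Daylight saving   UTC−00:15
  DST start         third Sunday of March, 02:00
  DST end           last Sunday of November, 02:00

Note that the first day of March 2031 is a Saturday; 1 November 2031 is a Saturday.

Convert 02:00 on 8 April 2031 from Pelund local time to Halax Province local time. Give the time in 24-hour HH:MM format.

Daylight saving runs 5 April – 21 September; 8 April 2031 is inside that window, so Pelund is at UTC+12:30.
02:00 Pelund − 12h30m = 13:30 UTC (rolling into the previous day, 7 April 2031).
1 March 2031 is a Saturday, so the first Sunday is March 2 and the third is March 16.
1 November 2031 is a Saturday, so Sundays fall on 2, 9, 16, 23, 30; the last is November 30.
At the standard offset (UTC−01:15), 13:30 UTC − 1h15m = 12:15 Halax Province standard time.
Daylight saving runs 16 March – 30 November; the standard-time date in Halax Province, 7 April 2031, is inside that window, so Halax Province is at UTC−00:15.
13:30 UTC − 0h15m = 13:15 Halax Province.

13:15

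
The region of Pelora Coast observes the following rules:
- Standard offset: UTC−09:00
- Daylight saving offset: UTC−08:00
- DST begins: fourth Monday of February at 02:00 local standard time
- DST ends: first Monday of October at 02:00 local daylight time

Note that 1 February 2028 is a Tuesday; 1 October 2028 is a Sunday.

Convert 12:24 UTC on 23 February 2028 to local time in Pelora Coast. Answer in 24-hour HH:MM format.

1 February 2028 is a Tuesday, so the first Monday is February 7 and the fourth is February 28.
1 October 2028 is a Sunday, so the first Monday is October 2.
At the standard offset (UTC−09:00), 12:24 UTC − 9h = 03:24 Pelora Coast standard time.
The standard-time date in Pelora Coast, 23 February 2028, is outside the daylight-saving period (28 February – 2 October), so Pelora Coast is on standard time, UTC−09:00.
12:24 UTC − 9h = 03:24 local.

03:24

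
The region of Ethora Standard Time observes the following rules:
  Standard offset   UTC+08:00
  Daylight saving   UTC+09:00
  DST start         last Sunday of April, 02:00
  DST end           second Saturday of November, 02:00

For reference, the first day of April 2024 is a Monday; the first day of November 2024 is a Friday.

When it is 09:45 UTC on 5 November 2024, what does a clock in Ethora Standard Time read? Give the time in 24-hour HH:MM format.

18:45

1 April 2024 is a Monday, so Sundays fall on 7, 14, 21, 28; the last is April 28.
1 November 2024 is a Friday, so the first Saturday is November 2 and the second is November 9.
At the standard offset (UTC+08:00), 09:45 UTC + 8h = 17:45 Ethora Standard Time standard time.
The standard-time date in Ethora Standard Time, 5 November 2024, lies within the daylight-saving period (28 April – 9 November), so Ethora Standard Time is on daylight time, UTC+09:00.
09:45 UTC + 9h = 18:45 local.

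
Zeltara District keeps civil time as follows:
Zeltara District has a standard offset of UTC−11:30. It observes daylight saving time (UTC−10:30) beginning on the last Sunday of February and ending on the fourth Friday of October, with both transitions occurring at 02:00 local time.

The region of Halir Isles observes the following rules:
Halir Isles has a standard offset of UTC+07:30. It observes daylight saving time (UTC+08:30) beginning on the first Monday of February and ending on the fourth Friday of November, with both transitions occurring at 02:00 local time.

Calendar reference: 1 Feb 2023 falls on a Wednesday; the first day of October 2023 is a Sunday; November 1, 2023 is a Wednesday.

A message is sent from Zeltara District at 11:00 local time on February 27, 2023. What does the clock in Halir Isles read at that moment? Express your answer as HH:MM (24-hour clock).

1 February 2023 is a Wednesday, so Sundays fall on 5, 12, 19, 26; the last is February 26.
1 October 2023 is a Sunday, so the first Friday is October 6 and the fourth is October 27.
February 27, 2023 lies within the daylight-saving period (26 February – 27 October), so Zeltara District is on daylight time, UTC−10:30.
11:00 Zeltara District + 10h30m = 21:30 UTC.
1 February 2023 is a Wednesday, so the first Monday is February 6.
1 November 2023 is a Wednesday, so the first Friday is November 3 and the fourth is November 24.
At the standard offset (UTC+07:30), 21:30 UTC + 7h30m = 05:00 Halir Isles standard time (rolling into the next day, 28 February 2023).
The standard-time date in Halir Isles, February 28, 2023, lies within the daylight-saving period (6 February – 24 November), so Halir Isles is on daylight time, UTC+08:30.
21:30 UTC + 8h30m = 06:00 Halir Isles (rolling into the next day, 28 February 2023).

06:00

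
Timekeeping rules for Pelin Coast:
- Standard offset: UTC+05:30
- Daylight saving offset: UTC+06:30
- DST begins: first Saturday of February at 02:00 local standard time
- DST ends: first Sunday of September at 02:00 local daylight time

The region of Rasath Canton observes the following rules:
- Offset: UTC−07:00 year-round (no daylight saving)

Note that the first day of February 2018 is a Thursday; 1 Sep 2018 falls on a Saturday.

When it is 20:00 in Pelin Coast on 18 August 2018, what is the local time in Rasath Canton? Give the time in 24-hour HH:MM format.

1 February 2018 is a Thursday, so the first Saturday is February 3.
1 September 2018 is a Saturday, so the first Sunday is September 2.
18 August 2018 lies within the daylight-saving period (3 February – 2 September), so Pelin Coast is on daylight time, UTC+06:30.
20:00 Pelin Coast − 6h30m = 13:30 UTC.
Rasath Canton stays on UTC−07:00 all year.
13:30 UTC − 7h = 06:30 Rasath Canton.

06:30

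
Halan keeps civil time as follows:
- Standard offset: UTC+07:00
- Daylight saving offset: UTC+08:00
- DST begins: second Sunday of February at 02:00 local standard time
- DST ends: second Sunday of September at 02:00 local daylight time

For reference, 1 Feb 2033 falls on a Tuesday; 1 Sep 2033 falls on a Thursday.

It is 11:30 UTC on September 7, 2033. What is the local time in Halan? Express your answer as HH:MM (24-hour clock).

19:30

1 February 2033 is a Tuesday, so the first Sunday is February 6 and the second is February 13.
1 September 2033 is a Thursday, so the first Sunday is September 4 and the second is September 11.
At the standard offset (UTC+07:00), 11:30 UTC + 7h = 18:30 Halan standard time.
The standard-time date in Halan, September 7, 2033, falls between 13 February and 11 September, so daylight saving is in effect and Halan is at UTC+08:00.
11:30 UTC + 8h = 19:30 local.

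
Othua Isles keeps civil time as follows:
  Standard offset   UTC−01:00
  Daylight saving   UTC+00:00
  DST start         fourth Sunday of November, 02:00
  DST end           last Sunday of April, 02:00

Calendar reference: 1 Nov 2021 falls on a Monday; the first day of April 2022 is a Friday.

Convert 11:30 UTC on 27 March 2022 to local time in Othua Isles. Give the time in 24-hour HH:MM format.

11:30

1 November 2021 is a Monday, so the first Sunday is November 7 and the fourth is November 28.
1 April 2022 is a Friday, so Sundays fall on 3, 10, 17, 24; the last is April 24.
At the standard offset (UTC−01:00), 11:30 UTC − 1h = 10:30 Othua Isles standard time.
The standard-time date in Othua Isles, 27 March 2022, lies within the daylight-saving period (28 November 2021 – 24 April 2022), so Othua Isles is on daylight time, UTC+00:00.
11:30 UTC + 0h = 11:30 local.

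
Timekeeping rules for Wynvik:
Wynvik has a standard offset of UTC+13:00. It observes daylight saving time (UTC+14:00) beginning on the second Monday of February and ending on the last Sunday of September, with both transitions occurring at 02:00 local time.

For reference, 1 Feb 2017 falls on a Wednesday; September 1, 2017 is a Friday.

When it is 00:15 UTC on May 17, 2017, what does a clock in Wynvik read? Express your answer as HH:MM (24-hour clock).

1 February 2017 is a Wednesday, so the first Monday is February 6 and the second is February 13.
1 September 2017 is a Friday, so Sundays fall on 3, 10, 17, 24; the last is September 24.
At the standard offset (UTC+13:00), 00:15 UTC + 13h = 13:15 Wynvik standard time.
The standard-time date in Wynvik, May 17, 2017, lies within the daylight-saving period (13 February – 24 September), so Wynvik is on daylight time, UTC+14:00.
00:15 UTC + 14h = 14:15 local.

14:15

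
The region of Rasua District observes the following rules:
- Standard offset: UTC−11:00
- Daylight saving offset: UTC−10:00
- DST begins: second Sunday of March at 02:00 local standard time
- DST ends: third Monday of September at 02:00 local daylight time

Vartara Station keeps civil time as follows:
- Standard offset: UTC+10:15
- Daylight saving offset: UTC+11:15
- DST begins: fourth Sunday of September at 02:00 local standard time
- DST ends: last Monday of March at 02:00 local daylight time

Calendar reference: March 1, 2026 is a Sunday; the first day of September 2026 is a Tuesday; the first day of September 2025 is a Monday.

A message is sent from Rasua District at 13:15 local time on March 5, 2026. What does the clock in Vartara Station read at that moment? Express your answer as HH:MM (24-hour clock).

11:30

1 March 2026 is a Sunday, so the first Sunday is March 1 and the second is March 8.
1 September 2026 is a Tuesday, so the first Monday is September 7 and the third is September 21.
March 5, 2026 does not fall between 8 March and 21 September, so daylight saving is not in effect and Rasua District is at UTC−11:00.
13:15 Rasua District + 11h = 00:15 UTC (rolling into the next day, 6 March 2026).
1 September 2025 is a Monday, so the first Sunday is September 7 and the fourth is September 28.
1 March 2026 is a Sunday, so Mondays fall on 2, 9, 16, 23, 30; the last is March 30.
At the standard offset (UTC+10:15), 00:15 UTC + 10h15m = 10:30 Vartara Station standard time.
The standard-time date in Vartara Station, March 6, 2026, falls between 28 September 2025 and 30 March 2026, so daylight saving is in effect and Vartara Station is at UTC+11:15.
00:15 UTC + 11h15m = 11:30 Vartara Station.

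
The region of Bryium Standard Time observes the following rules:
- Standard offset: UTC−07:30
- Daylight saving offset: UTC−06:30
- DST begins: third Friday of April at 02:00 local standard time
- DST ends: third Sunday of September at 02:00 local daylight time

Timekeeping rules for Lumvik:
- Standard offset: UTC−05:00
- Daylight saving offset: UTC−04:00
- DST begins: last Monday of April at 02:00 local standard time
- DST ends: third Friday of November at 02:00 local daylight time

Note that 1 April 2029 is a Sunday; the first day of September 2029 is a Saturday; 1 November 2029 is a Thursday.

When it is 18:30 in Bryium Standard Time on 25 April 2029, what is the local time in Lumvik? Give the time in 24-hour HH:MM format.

20:00

1 April 2029 is a Sunday, so the first Friday is April 6 and the third is April 20.
1 September 2029 is a Saturday, so the first Sunday is September 2 and the third is September 16.
25 April 2029 lies within the daylight-saving period (20 April – 16 September), so Bryium Standard Time is on daylight time, UTC−06:30.
18:30 Bryium Standard Time + 6h30m = 01:00 UTC (rolling into the next day, 26 April 2029).
1 April 2029 is a Sunday, so Mondays fall on 2, 9, 16, 23, 30; the last is April 30.
1 November 2029 is a Thursday, so the first Friday is November 2 and the third is November 16.
At the standard offset (UTC−05:00), 01:00 UTC − 5h = 20:00 Lumvik standard time (rolling into the previous day, 25 April 2029).
The standard-time date in Lumvik, 25 April 2029, does not fall between 30 April and 16 November, so daylight saving is not in effect and Lumvik is at UTC−05:00.
01:00 UTC − 5h = 20:00 Lumvik (rolling into the previous day, 25 April 2029).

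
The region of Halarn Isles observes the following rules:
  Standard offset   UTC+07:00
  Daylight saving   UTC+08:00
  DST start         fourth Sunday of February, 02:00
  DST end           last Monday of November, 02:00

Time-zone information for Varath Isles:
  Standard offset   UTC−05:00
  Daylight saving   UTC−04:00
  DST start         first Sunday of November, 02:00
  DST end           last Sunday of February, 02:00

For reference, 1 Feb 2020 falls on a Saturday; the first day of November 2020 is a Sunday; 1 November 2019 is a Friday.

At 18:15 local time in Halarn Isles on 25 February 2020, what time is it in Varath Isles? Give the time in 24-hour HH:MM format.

05:15

1 February 2020 is a Saturday, so the first Sunday is February 2 and the fourth is February 23.
1 November 2020 is a Sunday, so Mondays fall on 2, 9, 16, 23, 30; the last is November 30.
25 February 2020 falls between 23 February and 30 November, so daylight saving is in effect and Halarn Isles is at UTC+08:00.
18:15 Halarn Isles − 8h = 10:15 UTC.
1 November 2019 is a Friday, so the first Sunday is November 3.
1 February 2020 is a Saturday, so Sundays fall on 2, 9, 16, 23; the last is February 23.
At the standard offset (UTC−05:00), 10:15 UTC − 5h = 05:15 Varath Isles standard time.
The standard-time date in Varath Isles, 25 February 2020, does not fall between 3 November 2019 and 23 February 2020, so daylight saving is not in effect and Varath Isles is at UTC−05:00.
10:15 UTC − 5h = 05:15 Varath Isles.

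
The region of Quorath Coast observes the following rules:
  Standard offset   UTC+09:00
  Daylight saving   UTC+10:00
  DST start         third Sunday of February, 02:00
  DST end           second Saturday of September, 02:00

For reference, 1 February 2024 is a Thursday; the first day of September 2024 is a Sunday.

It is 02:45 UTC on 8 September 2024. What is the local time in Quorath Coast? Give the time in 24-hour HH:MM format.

1 February 2024 is a Thursday, so the first Sunday is February 4 and the third is February 18.
1 September 2024 is a Sunday, so the first Saturday is September 7 and the second is September 14.
At the standard offset (UTC+09:00), 02:45 UTC + 9h = 11:45 Quorath Coast standard time.
Daylight saving runs 18 February – 14 September; the standard-time date in Quorath Coast, 8 September 2024, is inside that window, so Quorath Coast is at UTC+10:00.
02:45 UTC + 10h = 12:45 local.

12:45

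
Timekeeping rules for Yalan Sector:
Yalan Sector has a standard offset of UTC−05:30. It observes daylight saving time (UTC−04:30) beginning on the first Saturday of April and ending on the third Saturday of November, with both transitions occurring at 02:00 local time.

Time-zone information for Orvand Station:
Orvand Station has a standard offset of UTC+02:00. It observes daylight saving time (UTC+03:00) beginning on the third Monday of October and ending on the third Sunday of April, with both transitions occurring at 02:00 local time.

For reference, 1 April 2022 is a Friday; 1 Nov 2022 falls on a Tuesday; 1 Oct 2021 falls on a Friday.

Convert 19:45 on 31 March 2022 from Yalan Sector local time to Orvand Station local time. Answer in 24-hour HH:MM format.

1 April 2022 is a Friday, so the first Saturday is April 2.
1 November 2022 is a Tuesday, so the first Saturday is November 5 and the third is November 19.
Daylight saving runs 2 April – 19 November; 31 March 2022 is outside that window, so Yalan Sector is on standard time at UTC−05:30.
19:45 Yalan Sector + 5h30m = 01:15 UTC (rolling into the next day, 1 April 2022).
1 October 2021 is a Friday, so the first Monday is October 4 and the third is October 18.
1 April 2022 is a Friday, so the first Sunday is April 3 and the third is April 17.
At the standard offset (UTC+02:00), 01:15 UTC + 2h = 03:15 Orvand Station standard time.
The standard-time date in Orvand Station, 1 April 2022, lies within the daylight-saving period (18 October 2021 – 17 April 2022), so Orvand Station is on daylight time, UTC+03:00.
01:15 UTC + 3h = 04:15 Orvand Station.

04:15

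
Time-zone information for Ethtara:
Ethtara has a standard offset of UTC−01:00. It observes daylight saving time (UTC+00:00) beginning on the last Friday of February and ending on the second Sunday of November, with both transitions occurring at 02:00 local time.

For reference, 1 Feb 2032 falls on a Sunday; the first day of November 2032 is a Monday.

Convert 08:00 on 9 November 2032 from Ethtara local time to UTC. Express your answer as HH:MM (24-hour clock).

08:00

1 February 2032 is a Sunday, so Fridays fall on 6, 13, 20, 27; the last is February 27.
1 November 2032 is a Monday, so the first Sunday is November 7 and the second is November 14.
9 November 2032 lies within the daylight-saving period (27 February – 14 November), so Ethtara is on daylight time, UTC+00:00.
08:00 local − 0h = 08:00 UTC.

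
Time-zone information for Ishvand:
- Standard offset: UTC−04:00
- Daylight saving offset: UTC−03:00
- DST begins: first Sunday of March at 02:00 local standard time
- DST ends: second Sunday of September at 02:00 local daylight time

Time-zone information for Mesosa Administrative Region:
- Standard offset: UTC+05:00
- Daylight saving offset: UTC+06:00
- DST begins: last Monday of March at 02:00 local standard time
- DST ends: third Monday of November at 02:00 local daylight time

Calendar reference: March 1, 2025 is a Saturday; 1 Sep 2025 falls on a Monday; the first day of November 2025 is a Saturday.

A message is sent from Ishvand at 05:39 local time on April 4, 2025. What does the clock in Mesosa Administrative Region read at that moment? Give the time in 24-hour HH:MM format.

1 March 2025 is a Saturday, so the first Sunday is March 2.
1 September 2025 is a Monday, so the first Sunday is September 7 and the second is September 14.
April 4, 2025 lies within the daylight-saving period (2 March – 14 September), so Ishvand is on daylight time, UTC−03:00.
05:39 Ishvand + 3h = 08:39 UTC.
1 March 2025 is a Saturday, so Mondays fall on 3, 10, 17, 24, 31; the last is March 31.
1 November 2025 is a Saturday, so the first Monday is November 3 and the third is November 17.
At the standard offset (UTC+05:00), 08:39 UTC + 5h = 13:39 Mesosa Administrative Region standard time.
The standard-time date in Mesosa Administrative Region, April 4, 2025, lies within the daylight-saving period (31 March – 17 November), so Mesosa Administrative Region is on daylight time, UTC+06:00.
08:39 UTC + 6h = 14:39 Mesosa Administrative Region.

14:39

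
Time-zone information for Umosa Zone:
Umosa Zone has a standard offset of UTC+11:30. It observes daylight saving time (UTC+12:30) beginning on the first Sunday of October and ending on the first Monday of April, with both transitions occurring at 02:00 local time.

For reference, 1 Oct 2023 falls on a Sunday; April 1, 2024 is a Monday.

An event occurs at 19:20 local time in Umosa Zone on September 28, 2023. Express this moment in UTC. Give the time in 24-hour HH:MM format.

07:50

1 October 2023 is a Sunday, so the first Sunday is October 1.
1 April 2024 is a Monday, so the first Monday is April 1.
Daylight saving runs 1 October 2023 – 1 April 2024; September 28, 2023 is outside that window, so Umosa Zone is on standard time at UTC+11:30.
19:20 local − 11h30m = 07:50 UTC.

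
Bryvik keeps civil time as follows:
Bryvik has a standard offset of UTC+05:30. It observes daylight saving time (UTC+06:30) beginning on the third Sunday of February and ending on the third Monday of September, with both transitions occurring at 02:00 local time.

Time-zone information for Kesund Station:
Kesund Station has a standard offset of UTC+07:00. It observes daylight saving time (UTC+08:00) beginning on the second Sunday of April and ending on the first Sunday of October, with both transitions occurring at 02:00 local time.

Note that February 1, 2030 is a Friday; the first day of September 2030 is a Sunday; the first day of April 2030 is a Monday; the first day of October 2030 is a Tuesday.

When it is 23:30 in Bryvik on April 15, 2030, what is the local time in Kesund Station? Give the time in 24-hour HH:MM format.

01:00

1 February 2030 is a Friday, so the first Sunday is February 3 and the third is February 17.
1 September 2030 is a Sunday, so the first Monday is September 2 and the third is September 16.
April 15, 2030 lies within the daylight-saving period (17 February – 16 September), so Bryvik is on daylight time, UTC+06:30.
23:30 Bryvik − 6h30m = 17:00 UTC.
1 April 2030 is a Monday, so the first Sunday is April 7 and the second is April 14.
1 October 2030 is a Tuesday, so the first Sunday is October 6.
At the standard offset (UTC+07:00), 17:00 UTC + 7h = 00:00 Kesund Station standard time (rolling into the next day, 16 April 2030).
Daylight saving runs 14 April – 6 October; the standard-time date in Kesund Station, April 16, 2030, is inside that window, so Kesund Station is at UTC+08:00.
17:00 UTC + 8h = 01:00 Kesund Station (rolling into the next day, 16 April 2030).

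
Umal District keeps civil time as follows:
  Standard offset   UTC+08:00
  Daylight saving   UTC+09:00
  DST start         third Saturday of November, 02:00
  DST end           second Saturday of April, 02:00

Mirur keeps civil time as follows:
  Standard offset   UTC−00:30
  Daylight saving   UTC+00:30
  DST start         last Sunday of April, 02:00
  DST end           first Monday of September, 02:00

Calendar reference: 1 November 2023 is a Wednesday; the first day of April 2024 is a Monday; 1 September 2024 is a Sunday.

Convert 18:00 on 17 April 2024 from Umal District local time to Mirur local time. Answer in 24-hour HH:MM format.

1 November 2023 is a Wednesday, so the first Saturday is November 4 and the third is November 18.
1 April 2024 is a Monday, so the first Saturday is April 6 and the second is April 13.
17 April 2024 does not fall between 18 November 2023 and 13 April 2024, so daylight saving is not in effect and Umal District is at UTC+08:00.
18:00 Umal District − 8h = 10:00 UTC.
1 April 2024 is a Monday, so Sundays fall on 7, 14, 21, 28; the last is April 28.
1 September 2024 is a Sunday, so the first Monday is September 2.
At the standard offset (UTC−00:30), 10:00 UTC − 0h30m = 09:30 Mirur standard time.
The standard-time date in Mirur, 17 April 2024, is outside the daylight-saving period (28 April – 2 September), so Mirur is on standard time, UTC−00:30.
10:00 UTC − 0h30m = 09:30 Mirur.

09:30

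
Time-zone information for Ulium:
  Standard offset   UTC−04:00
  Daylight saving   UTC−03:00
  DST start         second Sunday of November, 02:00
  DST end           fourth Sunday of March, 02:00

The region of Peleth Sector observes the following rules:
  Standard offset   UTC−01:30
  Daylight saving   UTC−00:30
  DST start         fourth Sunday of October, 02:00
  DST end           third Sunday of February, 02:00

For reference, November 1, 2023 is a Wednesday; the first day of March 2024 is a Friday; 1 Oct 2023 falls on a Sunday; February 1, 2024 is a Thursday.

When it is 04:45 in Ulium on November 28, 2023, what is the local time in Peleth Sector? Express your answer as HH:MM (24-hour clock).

1 November 2023 is a Wednesday, so the first Sunday is November 5 and the second is November 12.
1 March 2024 is a Friday, so the first Sunday is March 3 and the fourth is March 24.
Daylight saving runs 12 November 2023 – 24 March 2024; November 28, 2023 is inside that window, so Ulium is at UTC−03:00.
04:45 Ulium + 3h = 07:45 UTC.
1 October 2023 is a Sunday, so the first Sunday is October 1 and the fourth is October 22.
1 February 2024 is a Thursday, so the first Sunday is February 4 and the third is February 18.
At the standard offset (UTC−01:30), 07:45 UTC − 1h30m = 06:15 Peleth Sector standard time.
The standard-time date in Peleth Sector, November 28, 2023, lies within the daylight-saving period (22 October 2023 – 18 February 2024), so Peleth Sector is on daylight time, UTC−00:30.
07:45 UTC − 0h30m = 07:15 Peleth Sector.

07:15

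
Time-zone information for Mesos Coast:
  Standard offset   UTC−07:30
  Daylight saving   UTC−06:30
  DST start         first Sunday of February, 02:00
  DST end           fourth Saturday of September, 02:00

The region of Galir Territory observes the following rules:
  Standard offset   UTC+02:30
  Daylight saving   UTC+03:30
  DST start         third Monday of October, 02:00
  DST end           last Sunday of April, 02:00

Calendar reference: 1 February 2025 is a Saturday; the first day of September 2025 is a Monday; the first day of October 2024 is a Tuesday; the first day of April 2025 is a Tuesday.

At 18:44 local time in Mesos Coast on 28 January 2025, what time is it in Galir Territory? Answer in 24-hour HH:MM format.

1 February 2025 is a Saturday, so the first Sunday is February 2.
1 September 2025 is a Monday, so the first Saturday is September 6 and the fourth is September 27.
28 January 2025 is outside the daylight-saving period (2 February – 27 September), so Mesos Coast is on standard time, UTC−07:30.
18:44 Mesos Coast + 7h30m = 02:14 UTC (rolling into the next day, 29 January 2025).
1 October 2024 is a Tuesday, so the first Monday is October 7 and the third is October 21.
1 April 2025 is a Tuesday, so Sundays fall on 6, 13, 20, 27; the last is April 27.
At the standard offset (UTC+02:30), 02:14 UTC + 2h30m = 04:44 Galir Territory standard time.
The standard-time date in Galir Territory, 29 January 2025, falls between 21 October 2024 and 27 April 2025, so daylight saving is in effect and Galir Territory is at UTC+03:30.
02:14 UTC + 3h30m = 05:44 Galir Territory.

05:44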